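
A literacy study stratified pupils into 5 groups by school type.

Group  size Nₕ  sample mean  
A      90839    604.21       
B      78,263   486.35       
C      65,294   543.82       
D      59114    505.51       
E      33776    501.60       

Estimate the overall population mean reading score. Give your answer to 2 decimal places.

535.56

N = 327286; weights Wₕ = Nₕ/N = (0.2776, 0.2391, 0.1995, 0.1806, 0.1032).
x̄_st = Σ Wₕ·x̄ₕ = 0.2776·604.21 + 0.2391·486.35 + 0.1995·543.82 + 0.1806·505.51 + 0.1032·501.60 ≈ 535.5621...
→ 535.56.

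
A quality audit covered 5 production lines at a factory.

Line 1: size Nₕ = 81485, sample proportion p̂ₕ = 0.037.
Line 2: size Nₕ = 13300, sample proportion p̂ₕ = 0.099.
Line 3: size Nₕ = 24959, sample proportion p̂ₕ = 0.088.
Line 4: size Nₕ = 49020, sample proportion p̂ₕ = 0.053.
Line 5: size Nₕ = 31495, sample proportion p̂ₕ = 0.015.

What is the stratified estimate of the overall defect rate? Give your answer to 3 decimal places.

0.048

N = 81485 + 13300 + 24959 + 49020 + 31495 = 200259.
Overall proportion = Σ (Nₕ/N)·p̂ₕ.
Σ Nₕp̂ₕ = 3014.945 + 1316.7 + 2196.392 + 2598.06 + 472.425 = 9598.522.
9598.522 / 200259 = 0.04793... → 0.048.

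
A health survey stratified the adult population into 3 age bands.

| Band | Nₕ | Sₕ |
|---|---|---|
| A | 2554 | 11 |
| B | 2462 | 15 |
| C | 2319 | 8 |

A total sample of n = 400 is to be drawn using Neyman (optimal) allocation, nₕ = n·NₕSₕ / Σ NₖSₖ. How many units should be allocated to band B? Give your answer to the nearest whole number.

Σ NₕSₕ = 2554·11 + 2462·15 + 2319·8 = 83576.
Share for B: 36930/83576 = 0.44187.
n_B = 400 × 0.44187 = 176.749... → 177.

177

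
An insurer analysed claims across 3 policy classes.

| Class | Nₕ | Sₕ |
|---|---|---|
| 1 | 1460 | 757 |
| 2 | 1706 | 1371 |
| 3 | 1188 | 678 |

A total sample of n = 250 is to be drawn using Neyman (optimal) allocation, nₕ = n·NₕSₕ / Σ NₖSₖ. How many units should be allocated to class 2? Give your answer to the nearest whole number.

138

Σ NₕSₕ = 1460·757 + 1706·1371 + 1188·678 = 4249610.
Share for 2: 2338926/4249610 = 0.55039.
n_2 = 250 × 0.55039 = 137.597... → 138.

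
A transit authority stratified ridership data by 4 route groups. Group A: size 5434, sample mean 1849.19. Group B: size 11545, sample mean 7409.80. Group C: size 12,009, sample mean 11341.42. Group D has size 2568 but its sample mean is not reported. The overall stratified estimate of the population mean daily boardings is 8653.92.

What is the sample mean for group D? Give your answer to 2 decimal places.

16078.41

Σ Nₕx̄ₕ = N·μ, so 2568·x̄_D = 31556·8653.92 − (5434·1849.19 + 11545·7409.80 + 12009·11341.42).
= 273083099.52 − 231793752.24 = 41289347.28.
x̄_D = 41289347.28 / 2568 = 16078.4063... → 16078.41.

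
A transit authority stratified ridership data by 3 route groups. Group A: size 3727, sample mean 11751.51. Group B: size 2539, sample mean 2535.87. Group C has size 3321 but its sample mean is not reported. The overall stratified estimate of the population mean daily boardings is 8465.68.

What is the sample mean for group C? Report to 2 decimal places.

9311.66

N = 3727 + 2539 + 3321 = 9587.
Overall total = μ·N = 8465.68·9587 = 81160474.16.
Subtract the known strata: 3727·11751.51 + 2539·2535.87 = 50236451.7.
Remaining total for group C: 81160474.16 − 50236451.7 = 30924022.46.
Divide by its size: 30924022.46 / 3321 = 9311.6599... → 9311.66.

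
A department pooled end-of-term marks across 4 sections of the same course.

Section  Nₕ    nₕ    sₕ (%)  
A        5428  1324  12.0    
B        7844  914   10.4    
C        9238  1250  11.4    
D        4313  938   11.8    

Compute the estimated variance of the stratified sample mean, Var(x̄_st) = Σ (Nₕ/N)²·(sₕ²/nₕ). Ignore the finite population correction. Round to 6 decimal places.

N = 26823; Wₕ = Nₕ/N.
section A: (5428/26823)²·12.0²/1324 = 0.004453890
section B: (7844/26823)²·10.4²/914 = 0.010120010
section C: (9238/26823)²·11.4²/1250 = 0.012332210
section D: (4313/26823)²·11.8²/938 = 0.003838004
Sum = 0.030744114 → 0.030744.

0.030744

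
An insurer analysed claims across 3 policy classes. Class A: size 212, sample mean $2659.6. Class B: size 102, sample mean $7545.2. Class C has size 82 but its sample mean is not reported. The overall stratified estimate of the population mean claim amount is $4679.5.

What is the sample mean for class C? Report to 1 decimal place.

6337.0

Σ Nₕx̄ₕ = N·μ, so 82·x̄_C = 396·4679.5 − (212·2659.6 + 102·7545.2).
= 1853082 − 1333445.6 = 519636.4.
x̄_C = 519636.4 / 82 = 6337.029... → 6337.0.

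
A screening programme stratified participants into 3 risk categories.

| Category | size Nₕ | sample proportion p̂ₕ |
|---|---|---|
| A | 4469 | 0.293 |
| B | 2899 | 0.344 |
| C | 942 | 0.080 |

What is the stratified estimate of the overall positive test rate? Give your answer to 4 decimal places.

N = 4469 + 2899 + 942 = 8310.
Overall proportion = Σ (Nₕ/N)·p̂ₕ.
Σ Nₕp̂ₕ = 1309.417 + 997.256 + 75.36 = 2382.033.
2382.033 / 8310 = 0.286647... → 0.2866.

0.2866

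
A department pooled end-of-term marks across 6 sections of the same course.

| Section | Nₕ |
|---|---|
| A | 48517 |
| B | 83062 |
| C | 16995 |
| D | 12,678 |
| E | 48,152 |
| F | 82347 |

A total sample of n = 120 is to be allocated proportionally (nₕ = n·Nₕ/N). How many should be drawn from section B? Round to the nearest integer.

34

N = 48517 + 83062 + 16995 + 12678 + 48152 + 82347 = 291751.
n_B = 120·83062/291751 = 34.164... → 34.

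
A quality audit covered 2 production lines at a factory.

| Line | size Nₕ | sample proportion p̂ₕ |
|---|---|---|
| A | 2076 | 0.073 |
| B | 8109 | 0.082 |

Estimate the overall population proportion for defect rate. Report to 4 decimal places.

0.0802

N = 2076 + 8109 = 10185.
Overall proportion = Σ (Nₕ/N)·p̂ₕ.
Σ Nₕp̂ₕ = 151.548 + 664.938 = 816.486.
816.486 / 10185 = 0.080166... → 0.0802.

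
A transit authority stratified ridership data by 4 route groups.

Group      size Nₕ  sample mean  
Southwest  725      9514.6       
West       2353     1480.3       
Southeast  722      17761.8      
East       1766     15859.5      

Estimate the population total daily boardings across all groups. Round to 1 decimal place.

51213127.5

Population total = Σ Nₕ·x̄ₕ (each stratum's size times its mean).
725·9514.6 + 2353·1480.3 + 722·17761.8 + 1766·15859.5 = 6898085 + 3483145.9 + 12824019.6 + 28007877 = 51213127.5.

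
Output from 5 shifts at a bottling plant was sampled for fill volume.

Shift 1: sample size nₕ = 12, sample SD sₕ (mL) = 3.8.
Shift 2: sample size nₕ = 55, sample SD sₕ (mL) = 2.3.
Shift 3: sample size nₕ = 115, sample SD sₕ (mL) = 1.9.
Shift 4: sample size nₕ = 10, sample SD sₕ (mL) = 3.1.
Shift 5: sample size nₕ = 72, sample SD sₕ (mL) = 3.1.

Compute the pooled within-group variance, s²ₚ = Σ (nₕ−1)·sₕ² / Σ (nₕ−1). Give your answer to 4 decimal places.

1: (12−1)·3.8² = 11·14.44 = 158.84
2: (55−1)·2.3² = 54·5.29 = 285.66
3: (115−1)·1.9² = 114·3.61 = 411.54
4: (10−1)·3.1² = 9·9.61 = 86.49
5: (72−1)·3.1² = 71·9.61 = 682.31
Numerator = 1624.84; denominator = Σ(nₕ−1) = 259.
s²ₚ = 1624.84/259 = 6.273514... → 6.2735.

6.2735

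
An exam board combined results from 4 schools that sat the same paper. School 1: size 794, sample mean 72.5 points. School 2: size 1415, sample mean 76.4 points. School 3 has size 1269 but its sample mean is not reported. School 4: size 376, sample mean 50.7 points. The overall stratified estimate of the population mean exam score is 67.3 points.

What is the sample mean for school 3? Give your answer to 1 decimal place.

58.8

N = 794 + 1415 + 1269 + 376 = 3854.
Overall total = μ·N = 67.3·3854 = 259374.2.
Subtract the known strata: 794·72.5 + 1415·76.4 + 376·50.7 = 184734.2.
Remaining total for school 3: 259374.2 − 184734.2 = 74640.
Divide by its size: 74640 / 1269 = 58.818... → 58.8.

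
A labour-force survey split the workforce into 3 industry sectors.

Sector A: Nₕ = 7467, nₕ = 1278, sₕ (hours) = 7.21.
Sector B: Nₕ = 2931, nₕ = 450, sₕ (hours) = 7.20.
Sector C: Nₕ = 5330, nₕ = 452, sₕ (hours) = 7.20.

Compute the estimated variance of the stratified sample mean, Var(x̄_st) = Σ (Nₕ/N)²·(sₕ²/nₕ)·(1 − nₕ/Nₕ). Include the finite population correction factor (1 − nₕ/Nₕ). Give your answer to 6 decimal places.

0.023040

N = 15728; Wₕ = Nₕ/N.
sector A: (7467/15728)²·7.21²/1278·(1 − 1278/7467) = 0.007599050
sector B: (2931/15728)²·7.20²/450·(1 − 450/2931) = 0.003386476
sector C: (5330/15728)²·7.20²/452·(1 − 452/5330) = 0.012054482
Sum = 0.023040009 → 0.023040.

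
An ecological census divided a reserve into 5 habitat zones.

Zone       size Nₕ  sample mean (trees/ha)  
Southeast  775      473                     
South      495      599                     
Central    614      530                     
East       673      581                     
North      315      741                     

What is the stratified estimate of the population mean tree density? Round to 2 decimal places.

561.60

N = 775 + 495 + 614 + 673 + 315 = 2872.
Overall mean = Σ (Nₕ/N)·x̄ₕ — weight by population share, not a simple average.
Σ Nₕx̄ₕ = 775·473 + 495·599 + 614·530 + 673·581 + 315·741 = 366575 + 296505 + 325420 + 391013 + 233415 = 1612928.
Divide by N: 1612928 / 2872 = 561.6045... → 561.60.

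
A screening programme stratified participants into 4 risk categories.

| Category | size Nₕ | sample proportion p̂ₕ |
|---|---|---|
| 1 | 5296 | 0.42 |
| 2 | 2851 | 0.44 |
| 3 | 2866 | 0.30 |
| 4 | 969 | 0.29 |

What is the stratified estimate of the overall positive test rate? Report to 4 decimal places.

N = 5296 + 2851 + 2866 + 969 = 11982.
Overall proportion = Σ (Nₕ/N)·p̂ₕ.
Σ Nₕp̂ₕ = 2224.32 + 1254.44 + 859.8 + 281.01 = 4619.57.
4619.57 / 11982 = 0.385542... → 0.3855.

0.3855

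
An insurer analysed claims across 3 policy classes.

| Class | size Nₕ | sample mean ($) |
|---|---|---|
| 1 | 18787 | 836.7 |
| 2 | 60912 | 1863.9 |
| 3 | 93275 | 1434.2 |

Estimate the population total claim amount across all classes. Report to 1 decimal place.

Population total = Σ Nₕ·x̄ₕ (each stratum's size times its mean).
18787·836.7 + 60912·1863.9 + 93275·1434.2 = 15719082.9 + 113533876.8 + 133775005 = 263027964.7.

263027964.7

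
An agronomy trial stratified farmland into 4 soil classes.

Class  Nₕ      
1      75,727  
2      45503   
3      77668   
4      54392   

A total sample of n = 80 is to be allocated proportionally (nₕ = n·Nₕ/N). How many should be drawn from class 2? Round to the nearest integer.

14

N = 75727 + 45503 + 77668 + 54392 = 253290.
n_2 = 80·45503/253290 = 14.372... → 14.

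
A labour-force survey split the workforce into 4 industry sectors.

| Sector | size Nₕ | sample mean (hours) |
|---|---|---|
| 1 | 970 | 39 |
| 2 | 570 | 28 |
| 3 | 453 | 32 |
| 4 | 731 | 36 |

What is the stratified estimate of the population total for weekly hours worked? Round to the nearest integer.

1: 970·39 = 37830
2: 570·28 = 15960
3: 453·32 = 14496
4: 731·36 = 26316
τ̂ = Σ Nₕx̄ₕ = 94602.

94602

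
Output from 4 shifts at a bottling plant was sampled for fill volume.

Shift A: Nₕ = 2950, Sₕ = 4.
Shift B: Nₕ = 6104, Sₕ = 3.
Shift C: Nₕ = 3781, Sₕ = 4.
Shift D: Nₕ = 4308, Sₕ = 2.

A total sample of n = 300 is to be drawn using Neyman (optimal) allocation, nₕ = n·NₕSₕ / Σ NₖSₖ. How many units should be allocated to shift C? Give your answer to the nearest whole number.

Σ NₕSₕ = 2950·4 + 6104·3 + 3781·4 + 4308·2 = 53852.
Share for C: 15124/53852 = 0.28084.
n_C = 300 × 0.28084 = 84.253... → 84.

84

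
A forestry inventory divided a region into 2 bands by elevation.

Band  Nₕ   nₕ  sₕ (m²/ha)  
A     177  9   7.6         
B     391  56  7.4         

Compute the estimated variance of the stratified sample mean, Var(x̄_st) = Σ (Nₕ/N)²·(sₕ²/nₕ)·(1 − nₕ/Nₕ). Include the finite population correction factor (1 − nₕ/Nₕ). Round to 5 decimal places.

0.98853

N = 568. Term for each stratum: Wₕ²sₕ²/nₕ·(1−nₕ/Nₕ).
Var(x̄_st) = 0.59152152 + 0.39700896 = 0.98853048 → 0.98853.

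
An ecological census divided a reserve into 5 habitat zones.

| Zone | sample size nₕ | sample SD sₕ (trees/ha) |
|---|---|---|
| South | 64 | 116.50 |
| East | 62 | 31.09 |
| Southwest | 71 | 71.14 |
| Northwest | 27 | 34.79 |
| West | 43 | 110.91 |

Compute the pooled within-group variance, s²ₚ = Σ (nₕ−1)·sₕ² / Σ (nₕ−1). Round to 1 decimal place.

6932.8

South: (64−1)·116.50² = 63·13572.25 = 855051.75
East: (62−1)·31.09² = 61·966.5881 = 58961.8741
Southwest: (71−1)·71.14² = 70·5060.8996 = 354262.972
Northwest: (27−1)·34.79² = 26·1210.3441 = 31468.9466
West: (43−1)·110.91² = 42·12301.0281 = 516643.1802
Numerator = 1816388.7229; denominator = Σ(nₕ−1) = 262.
s²ₚ = 1816388.7229/262 = 6932.781... → 6932.8.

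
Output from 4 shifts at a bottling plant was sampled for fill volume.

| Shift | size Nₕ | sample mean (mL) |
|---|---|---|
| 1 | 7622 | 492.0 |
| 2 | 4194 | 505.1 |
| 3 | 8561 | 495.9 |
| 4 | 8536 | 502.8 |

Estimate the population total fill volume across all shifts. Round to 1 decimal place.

1: 7622·492.0 = 3750024
2: 4194·505.1 = 2118389.4
3: 8561·495.9 = 4245399.9
4: 8536·502.8 = 4291900.8
τ̂ = Σ Nₕx̄ₕ = 14405714.1.

14405714.1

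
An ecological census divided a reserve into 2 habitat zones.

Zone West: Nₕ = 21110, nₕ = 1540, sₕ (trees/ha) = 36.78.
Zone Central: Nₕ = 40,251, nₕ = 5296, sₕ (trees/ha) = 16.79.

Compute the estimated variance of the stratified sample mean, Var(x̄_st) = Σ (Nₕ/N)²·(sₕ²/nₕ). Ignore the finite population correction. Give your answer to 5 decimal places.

N = 61361. Term for each stratum: Wₕ²sₕ²/nₕ.
Var(x̄_st) = 0.10396672 + 0.02290456 = 0.12687128 → 0.12687.

0.12687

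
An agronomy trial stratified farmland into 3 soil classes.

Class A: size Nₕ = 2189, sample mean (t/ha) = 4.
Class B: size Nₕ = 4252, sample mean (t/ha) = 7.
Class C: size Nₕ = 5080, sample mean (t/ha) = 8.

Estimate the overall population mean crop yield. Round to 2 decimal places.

N = 2189 + 4252 + 5080 = 11521.
Overall mean = Σ (Nₕ/N)·x̄ₕ — weight by population share, not a simple average.
Σ Nₕx̄ₕ = 2189·4 + 4252·7 + 5080·8 = 8756 + 29764 + 40640 = 79160.
Divide by N: 79160 / 11521 = 6.8709... → 6.87.

6.87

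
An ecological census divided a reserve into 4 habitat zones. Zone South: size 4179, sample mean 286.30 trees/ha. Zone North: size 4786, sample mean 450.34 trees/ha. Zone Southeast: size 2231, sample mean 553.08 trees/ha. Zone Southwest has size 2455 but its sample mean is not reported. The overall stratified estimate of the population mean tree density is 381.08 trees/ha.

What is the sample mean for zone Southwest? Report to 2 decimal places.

251.09

Σ Nₕx̄ₕ = N·μ, so 2455·x̄_Southwest = 13651·381.08 − (4179·286.30 + 4786·450.34 + 2231·553.08).
= 5202123.08 − 4585696.42 = 616426.66.
x̄_Southwest = 616426.66 / 2455 = 251.0903... → 251.09.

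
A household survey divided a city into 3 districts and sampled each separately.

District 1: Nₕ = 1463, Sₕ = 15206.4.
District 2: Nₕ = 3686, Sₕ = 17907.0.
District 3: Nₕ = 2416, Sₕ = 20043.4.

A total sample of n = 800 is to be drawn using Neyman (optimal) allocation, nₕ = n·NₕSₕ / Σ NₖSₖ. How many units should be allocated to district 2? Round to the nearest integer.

386

1: NₕSₕ = 1463·15206.4 = 22246963.2
2: NₕSₕ = 3686·17907.0 = 66005202
3: NₕSₕ = 2416·20043.4 = 48424854.4
Σ NₕSₕ = 136677019.6.
n_2 = 800·66005202/136677019.6 = 386.343... → 386.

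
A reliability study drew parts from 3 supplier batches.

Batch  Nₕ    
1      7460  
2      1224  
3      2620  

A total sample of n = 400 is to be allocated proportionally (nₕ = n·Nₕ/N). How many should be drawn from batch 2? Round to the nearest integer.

N = 7460 + 1224 + 2620 = 11304.
n_2 = 400·1224/11304 = 43.312... → 43.

43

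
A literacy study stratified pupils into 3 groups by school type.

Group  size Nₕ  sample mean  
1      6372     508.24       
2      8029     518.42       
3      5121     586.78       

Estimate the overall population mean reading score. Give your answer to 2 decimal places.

533.03

x̄_st = (Σ Nₕx̄ₕ) / (Σ Nₕ) = (6372·508.24 + 8029·518.42 + 5121·586.78) / 19522
= 10405799.84 / 19522 = 533.0294... → 533.03.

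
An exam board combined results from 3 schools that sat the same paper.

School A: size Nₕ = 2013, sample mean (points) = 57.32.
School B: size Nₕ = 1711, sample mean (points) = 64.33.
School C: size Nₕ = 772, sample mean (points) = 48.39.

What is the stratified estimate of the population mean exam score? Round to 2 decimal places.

58.45

x̄_st = (Σ Nₕx̄ₕ) / (Σ Nₕ) = (2013·57.32 + 1711·64.33 + 772·48.39) / 4496
= 262810.87 / 4496 = 58.4544... → 58.45.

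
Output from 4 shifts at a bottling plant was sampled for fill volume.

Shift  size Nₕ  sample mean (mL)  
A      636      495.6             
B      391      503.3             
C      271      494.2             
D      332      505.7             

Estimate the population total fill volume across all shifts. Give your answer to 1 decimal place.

A: 636·495.6 = 315201.6
B: 391·503.3 = 196790.3
C: 271·494.2 = 133928.2
D: 332·505.7 = 167892.4
τ̂ = Σ Nₕx̄ₕ = 813812.5.

813812.5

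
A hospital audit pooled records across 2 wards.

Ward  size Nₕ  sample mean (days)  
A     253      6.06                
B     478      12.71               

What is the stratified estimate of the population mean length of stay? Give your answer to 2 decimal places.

10.41

x̄_st = (Σ Nₕx̄ₕ) / (Σ Nₕ) = (253·6.06 + 478·12.71) / 731
= 7608.56 / 731 = 10.4084... → 10.41.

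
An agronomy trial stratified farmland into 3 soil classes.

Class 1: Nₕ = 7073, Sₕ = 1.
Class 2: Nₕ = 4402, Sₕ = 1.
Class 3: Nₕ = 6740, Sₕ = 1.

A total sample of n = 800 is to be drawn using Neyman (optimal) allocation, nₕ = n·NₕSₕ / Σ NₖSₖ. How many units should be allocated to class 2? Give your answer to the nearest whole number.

193

1: NₕSₕ = 7073·1 = 7073
2: NₕSₕ = 4402·1 = 4402
3: NₕSₕ = 6740·1 = 6740
Σ NₕSₕ = 18215.
n_2 = 800·4402/18215 = 193.335... → 193.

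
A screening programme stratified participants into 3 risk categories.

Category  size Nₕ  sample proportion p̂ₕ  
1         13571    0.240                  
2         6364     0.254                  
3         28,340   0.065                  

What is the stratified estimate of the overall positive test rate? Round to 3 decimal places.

0.139

N = 13571 + 6364 + 28340 = 48275.
Overall proportion = Σ (Nₕ/N)·p̂ₕ.
Σ Nₕp̂ₕ = 3257.04 + 1616.456 + 1842.1 = 6715.596.
6715.596 / 48275 = 0.13911... → 0.139.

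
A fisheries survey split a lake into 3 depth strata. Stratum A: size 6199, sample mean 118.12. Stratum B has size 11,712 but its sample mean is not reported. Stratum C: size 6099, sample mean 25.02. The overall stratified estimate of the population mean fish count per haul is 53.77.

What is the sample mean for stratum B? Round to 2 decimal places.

34.68

N = 6199 + 11712 + 6099 = 24010.
Overall total = μ·N = 53.77·24010 = 1291017.7.
Subtract the known strata: 6199·118.12 + 6099·25.02 = 884822.86.
Remaining total for stratum B: 1291017.7 − 884822.86 = 406194.84.
Divide by its size: 406194.84 / 11712 = 34.6819... → 34.68.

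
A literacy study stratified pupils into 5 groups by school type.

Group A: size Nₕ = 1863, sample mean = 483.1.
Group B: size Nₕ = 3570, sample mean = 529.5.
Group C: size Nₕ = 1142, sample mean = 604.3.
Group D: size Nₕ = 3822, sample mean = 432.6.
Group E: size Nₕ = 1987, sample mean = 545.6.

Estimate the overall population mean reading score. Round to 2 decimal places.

N = 1863 + 3570 + 1142 + 3822 + 1987 = 12384.
The stratified mean weights each stratum mean by its population share Nₕ/N.
Σ Nₕx̄ₕ = 1863·483.1 + 3570·529.5 + 1142·604.3 + 3822·432.6 + 1987·545.6 = 900015.3 + 1890315 + 690110.6 + 1653397.2 + 1084107.2 = 6217945.3.
Divide by N: 6217945.3 / 12384 = 502.0951... → 502.10.

502.10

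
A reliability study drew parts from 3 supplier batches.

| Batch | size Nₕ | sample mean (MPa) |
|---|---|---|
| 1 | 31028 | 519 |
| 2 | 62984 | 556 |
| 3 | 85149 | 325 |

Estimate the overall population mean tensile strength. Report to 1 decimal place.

439.8

N = 179161; weights Wₕ = Nₕ/N = (0.1732, 0.3515, 0.4753).
x̄_st = Σ Wₕ·x̄ₕ = 0.1732·519 + 0.3515·556 + 0.4753·325 ≈ 439.806...
→ 439.8.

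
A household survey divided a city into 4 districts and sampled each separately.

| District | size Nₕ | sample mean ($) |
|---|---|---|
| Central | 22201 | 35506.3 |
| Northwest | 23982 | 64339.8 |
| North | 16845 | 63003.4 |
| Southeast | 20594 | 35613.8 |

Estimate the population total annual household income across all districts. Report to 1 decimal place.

Estimate total by summing Nₕ·x̄ₕ over strata.
22201·35506.3 + 23982·64339.8 + 16845·63003.4 + 20594·35613.8 = 788275366.3 + 1542997083.6 + 1061292273 + 733430597.2 = 4125995320.1.

4125995320.1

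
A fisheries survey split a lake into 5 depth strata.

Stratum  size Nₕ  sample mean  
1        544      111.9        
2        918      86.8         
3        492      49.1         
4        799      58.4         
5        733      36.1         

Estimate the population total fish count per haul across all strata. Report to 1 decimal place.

237836.1

1: 544·111.9 = 60873.6
2: 918·86.8 = 79682.4
3: 492·49.1 = 24157.2
4: 799·58.4 = 46661.6
5: 733·36.1 = 26461.3
τ̂ = Σ Nₕx̄ₕ = 237836.1.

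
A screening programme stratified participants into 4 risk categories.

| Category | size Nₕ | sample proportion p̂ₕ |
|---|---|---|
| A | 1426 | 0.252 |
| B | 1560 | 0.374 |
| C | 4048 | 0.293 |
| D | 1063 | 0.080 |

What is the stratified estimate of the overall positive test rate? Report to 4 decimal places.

Wₕ = Nₕ/N with N = 8097: 0.1761, 0.1927, 0.4999, 0.1313.
p̂_st = 0.1761·0.252 + 0.1927·0.374 + 0.4999·0.293 + 0.1313·0.080 ≈ 0.273422... → 0.2734.

0.2734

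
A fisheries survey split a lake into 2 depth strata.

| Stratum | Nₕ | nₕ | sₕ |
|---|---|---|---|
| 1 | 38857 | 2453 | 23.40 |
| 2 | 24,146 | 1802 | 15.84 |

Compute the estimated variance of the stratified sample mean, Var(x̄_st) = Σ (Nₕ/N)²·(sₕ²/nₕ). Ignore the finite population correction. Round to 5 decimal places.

N = 63003. Term for each stratum: Wₕ²sₕ²/nₕ.
Var(x̄_st) = 0.08490832 + 0.02045142 = 0.10535974 → 0.10536.

0.10536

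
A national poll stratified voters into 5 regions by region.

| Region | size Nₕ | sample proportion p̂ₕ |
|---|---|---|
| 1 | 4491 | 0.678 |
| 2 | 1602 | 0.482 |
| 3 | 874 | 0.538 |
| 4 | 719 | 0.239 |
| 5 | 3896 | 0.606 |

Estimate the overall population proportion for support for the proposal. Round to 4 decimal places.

0.5889

Wₕ = Nₕ/N with N = 11582: 0.3878, 0.1383, 0.0755, 0.0621, 0.3364.
p̂_st = 0.3878·0.678 + 0.1383·0.482 + 0.0755·0.538 + 0.0621·0.239 + 0.3364·0.606 ≈ 0.588853... → 0.5889.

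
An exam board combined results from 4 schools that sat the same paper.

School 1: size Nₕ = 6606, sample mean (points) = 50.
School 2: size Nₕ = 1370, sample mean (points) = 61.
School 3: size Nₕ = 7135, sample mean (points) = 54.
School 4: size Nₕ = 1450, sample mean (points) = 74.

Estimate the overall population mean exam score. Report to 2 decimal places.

N = 16561; weights Wₕ = Nₕ/N = (0.3989, 0.0827, 0.4308, 0.0876).
x̄_st = Σ Wₕ·x̄ₕ = 0.3989·50 + 0.0827·61 + 0.4308·54 + 0.0876·74 ≈ 54.7346...
→ 54.73.

54.73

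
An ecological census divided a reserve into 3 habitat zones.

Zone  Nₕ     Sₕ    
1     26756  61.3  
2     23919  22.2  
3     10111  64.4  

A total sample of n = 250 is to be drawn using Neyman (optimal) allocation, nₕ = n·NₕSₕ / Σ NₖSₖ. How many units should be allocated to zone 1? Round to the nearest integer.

1: NₕSₕ = 26756·61.3 = 1640142.8
2: NₕSₕ = 23919·22.2 = 531001.8
3: NₕSₕ = 10111·64.4 = 651148.4
Σ NₕSₕ = 2822293.
n_1 = 250·1640142.8/2822293 = 145.285... → 145.

145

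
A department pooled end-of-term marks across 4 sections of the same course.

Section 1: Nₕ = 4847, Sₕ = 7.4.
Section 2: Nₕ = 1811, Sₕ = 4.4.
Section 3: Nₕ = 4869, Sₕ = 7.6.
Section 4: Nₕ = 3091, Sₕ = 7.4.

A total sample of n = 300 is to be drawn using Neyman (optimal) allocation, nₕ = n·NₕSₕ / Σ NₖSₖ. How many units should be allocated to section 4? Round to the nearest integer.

1: NₕSₕ = 4847·7.4 = 35867.8
2: NₕSₕ = 1811·4.4 = 7968.4
3: NₕSₕ = 4869·7.6 = 37004.4
4: NₕSₕ = 3091·7.4 = 22873.4
Σ NₕSₕ = 103714.
n_4 = 300·22873.4/103714 = 66.163... → 66.

66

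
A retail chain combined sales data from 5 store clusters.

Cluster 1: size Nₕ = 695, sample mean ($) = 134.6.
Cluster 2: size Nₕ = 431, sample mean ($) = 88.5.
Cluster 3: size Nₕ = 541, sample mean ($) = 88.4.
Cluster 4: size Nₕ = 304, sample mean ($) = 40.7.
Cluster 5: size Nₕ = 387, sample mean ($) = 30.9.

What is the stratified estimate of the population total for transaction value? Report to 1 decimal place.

1: 695·134.6 = 93547
2: 431·88.5 = 38143.5
3: 541·88.4 = 47824.4
4: 304·40.7 = 12372.8
5: 387·30.9 = 11958.3
τ̂ = Σ Nₕx̄ₕ = 203846.0.

203846.0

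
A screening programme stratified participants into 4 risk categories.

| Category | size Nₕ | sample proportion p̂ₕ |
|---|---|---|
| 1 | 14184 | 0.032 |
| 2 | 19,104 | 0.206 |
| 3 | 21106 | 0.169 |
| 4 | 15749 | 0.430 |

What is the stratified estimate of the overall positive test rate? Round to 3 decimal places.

N = 14184 + 19104 + 21106 + 15749 = 70143.
Overall proportion = Σ (Nₕ/N)·p̂ₕ.
Σ Nₕp̂ₕ = 453.888 + 3935.424 + 3566.914 + 6772.07 = 14728.296.
14728.296 / 70143 = 0.20998... → 0.210.

0.210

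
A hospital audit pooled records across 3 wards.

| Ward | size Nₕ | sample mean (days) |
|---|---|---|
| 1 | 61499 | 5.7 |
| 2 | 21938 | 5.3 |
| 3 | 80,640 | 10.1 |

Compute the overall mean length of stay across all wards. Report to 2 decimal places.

N = 164077; weights Wₕ = Nₕ/N = (0.3748, 0.1337, 0.4915).
x̄_st = Σ Wₕ·x̄ₕ = 0.3748·5.7 + 0.1337·5.3 + 0.4915·10.1 ≈ 7.8090...
→ 7.81.

7.81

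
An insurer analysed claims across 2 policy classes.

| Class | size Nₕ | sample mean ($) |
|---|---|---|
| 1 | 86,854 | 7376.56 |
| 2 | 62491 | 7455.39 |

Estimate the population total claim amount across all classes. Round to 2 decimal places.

1: 86854·7376.56 = 640683742.24
2: 62491·7455.39 = 465894776.49
τ̂ = Σ Nₕx̄ₕ = 1106578518.73.

1106578518.73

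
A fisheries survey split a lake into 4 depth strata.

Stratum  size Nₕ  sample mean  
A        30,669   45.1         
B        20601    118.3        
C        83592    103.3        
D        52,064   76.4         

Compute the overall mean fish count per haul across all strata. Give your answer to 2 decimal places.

87.91

N = 30669 + 20601 + 83592 + 52064 = 186926.
Overall mean = Σ (Nₕ/N)·x̄ₕ — weight by population share, not a simple average.
Σ Nₕx̄ₕ = 30669·45.1 + 20601·118.3 + 83592·103.3 + 52064·76.4 = 1383171.9 + 2437098.3 + 8635053.6 + 3977689.6 = 16433013.4.
Divide by N: 16433013.4 / 186926 = 87.9119... → 87.91.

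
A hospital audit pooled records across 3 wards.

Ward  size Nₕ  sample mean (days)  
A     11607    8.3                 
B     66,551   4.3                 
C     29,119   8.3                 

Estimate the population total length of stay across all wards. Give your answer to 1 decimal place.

A: 11607·8.3 = 96338.1
B: 66551·4.3 = 286169.3
C: 29119·8.3 = 241687.7
τ̂ = Σ Nₕx̄ₕ = 624195.1.

624195.1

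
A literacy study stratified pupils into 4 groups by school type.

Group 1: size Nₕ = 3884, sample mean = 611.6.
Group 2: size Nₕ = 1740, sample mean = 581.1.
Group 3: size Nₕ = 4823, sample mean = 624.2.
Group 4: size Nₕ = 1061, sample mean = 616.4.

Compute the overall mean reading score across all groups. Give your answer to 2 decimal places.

612.71

N = 11508; weights Wₕ = Nₕ/N = (0.3375, 0.1512, 0.4191, 0.0922).
x̄_st = Σ Wₕ·x̄ₕ = 0.3375·611.6 + 0.1512·581.1 + 0.4191·624.2 + 0.0922·616.4 ≈ 612.7116...
→ 612.71.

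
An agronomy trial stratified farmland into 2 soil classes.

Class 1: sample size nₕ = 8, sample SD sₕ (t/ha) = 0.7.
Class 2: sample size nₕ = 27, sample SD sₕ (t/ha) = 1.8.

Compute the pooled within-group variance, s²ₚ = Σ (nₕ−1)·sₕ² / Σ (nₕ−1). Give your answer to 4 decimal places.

Degrees of freedom: 7 + 26 = 33.
Σ(nₕ−1)sₕ² = 7·0.49 + 26·3.24 = 87.67.
s²ₚ = 87.67 / 33 = 2.656667... → 2.6567.

2.6567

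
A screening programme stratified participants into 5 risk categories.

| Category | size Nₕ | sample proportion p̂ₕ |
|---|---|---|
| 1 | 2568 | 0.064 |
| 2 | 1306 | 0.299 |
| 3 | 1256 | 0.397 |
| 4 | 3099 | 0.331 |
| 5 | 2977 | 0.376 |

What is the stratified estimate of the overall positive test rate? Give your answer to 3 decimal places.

N = 2568 + 1306 + 1256 + 3099 + 2977 = 11206.
Overall proportion = Σ (Nₕ/N)·p̂ₕ.
Σ Nₕp̂ₕ = 164.352 + 390.494 + 498.632 + 1025.769 + 1119.352 = 3198.599.
3198.599 / 11206 = 0.28544... → 0.285.

0.285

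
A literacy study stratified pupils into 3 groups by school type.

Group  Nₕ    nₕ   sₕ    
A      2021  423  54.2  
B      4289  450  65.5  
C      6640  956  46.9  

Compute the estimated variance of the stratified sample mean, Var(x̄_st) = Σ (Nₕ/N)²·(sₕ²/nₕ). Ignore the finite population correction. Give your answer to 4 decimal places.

N = 12950; Wₕ = Nₕ/N.
group A: (2021/12950)²·54.2²/423 = 0.1691419
group B: (4289/12950)²·65.5²/450 = 1.0457856
group C: (6640/12950)²·46.9²/956 = 0.6049012
Sum = 1.8198287 → 1.8198.

1.8198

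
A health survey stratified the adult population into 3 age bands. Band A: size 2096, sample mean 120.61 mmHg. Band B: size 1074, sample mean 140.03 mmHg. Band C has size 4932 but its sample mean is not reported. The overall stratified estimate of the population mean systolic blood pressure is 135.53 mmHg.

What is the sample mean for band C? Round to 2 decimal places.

140.89

Σ Nₕx̄ₕ = N·μ, so 4932·x̄_C = 8102·135.53 − (2096·120.61 + 1074·140.03).
= 1098064.06 − 403190.78 = 694873.28.
x̄_C = 694873.28 / 4932 = 140.8908... → 140.89.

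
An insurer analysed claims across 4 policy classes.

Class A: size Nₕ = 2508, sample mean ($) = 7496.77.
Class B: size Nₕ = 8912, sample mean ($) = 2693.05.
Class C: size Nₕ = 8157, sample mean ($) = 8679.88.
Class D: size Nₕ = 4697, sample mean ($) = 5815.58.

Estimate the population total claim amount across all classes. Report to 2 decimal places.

A: 2508·7496.77 = 18801899.16
B: 8912·2693.05 = 24000461.6
C: 8157·8679.88 = 70801781.16
D: 4697·5815.58 = 27315779.26
τ̂ = Σ Nₕx̄ₕ = 140919921.18.

140919921.18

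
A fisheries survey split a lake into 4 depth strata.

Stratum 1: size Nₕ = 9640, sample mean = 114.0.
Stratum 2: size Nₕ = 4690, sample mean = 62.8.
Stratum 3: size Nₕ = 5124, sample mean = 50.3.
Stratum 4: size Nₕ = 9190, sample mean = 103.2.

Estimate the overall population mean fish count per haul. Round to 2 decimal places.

x̄_st = (Σ Nₕx̄ₕ) / (Σ Nₕ) = (9640·114.0 + 4690·62.8 + 5124·50.3 + 9190·103.2) / 28644
= 2599637.2 / 28644 = 90.7568... → 90.76.

90.76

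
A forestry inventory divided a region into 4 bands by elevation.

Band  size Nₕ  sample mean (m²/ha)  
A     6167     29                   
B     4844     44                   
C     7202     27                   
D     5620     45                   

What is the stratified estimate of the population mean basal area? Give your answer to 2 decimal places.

x̄_st = (Σ Nₕx̄ₕ) / (Σ Nₕ) = (6167·29 + 4844·44 + 7202·27 + 5620·45) / 23833
= 839333 / 23833 = 35.2173... → 35.22.

35.22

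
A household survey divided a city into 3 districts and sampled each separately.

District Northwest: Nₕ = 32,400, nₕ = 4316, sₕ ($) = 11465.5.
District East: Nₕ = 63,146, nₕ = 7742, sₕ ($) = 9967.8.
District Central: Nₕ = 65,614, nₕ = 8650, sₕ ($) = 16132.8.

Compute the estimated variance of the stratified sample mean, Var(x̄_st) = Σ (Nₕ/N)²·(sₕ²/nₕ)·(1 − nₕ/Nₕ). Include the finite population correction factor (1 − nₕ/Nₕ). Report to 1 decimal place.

7125.7

N = 161160. Term for each stratum: Wₕ²sₕ²/nₕ·(1−nₕ/Nₕ).
Var(x̄_st) = 1067.0727 + 1728.6932 + 4329.9798 = 7125.7456 → 7125.7.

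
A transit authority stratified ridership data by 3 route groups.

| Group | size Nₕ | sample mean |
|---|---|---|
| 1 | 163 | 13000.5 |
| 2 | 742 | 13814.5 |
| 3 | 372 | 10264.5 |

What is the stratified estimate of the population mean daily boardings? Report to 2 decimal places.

12676.46

x̄_st = (Σ Nₕx̄ₕ) / (Σ Nₕ) = (163·13000.5 + 742·13814.5 + 372·10264.5) / 1277
= 16187834.5 / 1277 = 12676.4561... → 12676.46.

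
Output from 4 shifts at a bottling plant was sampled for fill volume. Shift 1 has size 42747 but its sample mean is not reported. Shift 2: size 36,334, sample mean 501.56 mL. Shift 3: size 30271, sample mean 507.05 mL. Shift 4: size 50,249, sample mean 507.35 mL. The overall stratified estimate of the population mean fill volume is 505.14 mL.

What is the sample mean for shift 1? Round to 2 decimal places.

Σ Nₕx̄ₕ = N·μ, so 42747·x̄_1 = 159601·505.14 − (36334·501.56 + 30271·507.05 + 50249·507.35).
= 80620849.14 − 59066421.74 = 21554427.4.
x̄_1 = 21554427.4 / 42747 = 504.2325... → 504.23.

504.23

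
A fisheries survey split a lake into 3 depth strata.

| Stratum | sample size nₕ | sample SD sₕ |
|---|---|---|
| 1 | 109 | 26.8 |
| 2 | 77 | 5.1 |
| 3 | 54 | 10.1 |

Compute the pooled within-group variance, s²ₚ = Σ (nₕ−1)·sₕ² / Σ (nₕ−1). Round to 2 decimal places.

1: (109−1)·26.8² = 108·718.24 = 77569.92
2: (77−1)·5.1² = 76·26.01 = 1976.76
3: (54−1)·10.1² = 53·102.01 = 5406.53
Numerator = 84953.21; denominator = Σ(nₕ−1) = 237.
s²ₚ = 84953.21/237 = 358.4524... → 358.45.

358.45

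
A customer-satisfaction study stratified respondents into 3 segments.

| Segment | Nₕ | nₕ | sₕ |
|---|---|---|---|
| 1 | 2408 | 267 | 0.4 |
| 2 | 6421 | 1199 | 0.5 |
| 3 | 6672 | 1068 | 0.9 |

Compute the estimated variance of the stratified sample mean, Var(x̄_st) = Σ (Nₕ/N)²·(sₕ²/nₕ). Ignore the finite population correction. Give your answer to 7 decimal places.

0.0001907

N = 15501; Wₕ = Nₕ/N.
segment 1: (2408/15501)²·0.4²/267 = 0.0000144611
segment 2: (6421/15501)²·0.5²/1199 = 0.0000357772
segment 3: (6672/15501)²·0.9²/1068 = 0.0001405097
Sum = 0.0001907481 → 0.0001907.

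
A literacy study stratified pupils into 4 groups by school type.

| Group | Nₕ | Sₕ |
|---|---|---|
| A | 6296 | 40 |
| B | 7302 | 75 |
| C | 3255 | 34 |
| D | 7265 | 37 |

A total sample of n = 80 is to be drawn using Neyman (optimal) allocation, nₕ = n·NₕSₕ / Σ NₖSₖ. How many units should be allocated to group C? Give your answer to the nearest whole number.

8

Σ NₕSₕ = 6296·40 + 7302·75 + 3255·34 + 7265·37 = 1178965.
Share for C: 110670/1178965 = 0.09387.
n_C = 80 × 0.09387 = 7.510... → 8.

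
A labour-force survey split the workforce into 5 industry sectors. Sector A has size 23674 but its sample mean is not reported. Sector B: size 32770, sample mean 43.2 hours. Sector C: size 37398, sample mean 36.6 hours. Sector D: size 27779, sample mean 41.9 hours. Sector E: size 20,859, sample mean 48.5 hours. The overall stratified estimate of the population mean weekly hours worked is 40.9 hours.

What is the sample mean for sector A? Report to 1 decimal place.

36.6

N = 23674 + 32770 + 37398 + 27779 + 20859 = 142480.
Overall total = μ·N = 40.9·142480 = 5827432.
Subtract the known strata: 32770·43.2 + 37398·36.6 + 27779·41.9 + 20859·48.5 = 4960032.4.
Remaining total for sector A: 5827432 − 4960032.4 = 867399.6.
Divide by its size: 867399.6 / 23674 = 36.639... → 36.6.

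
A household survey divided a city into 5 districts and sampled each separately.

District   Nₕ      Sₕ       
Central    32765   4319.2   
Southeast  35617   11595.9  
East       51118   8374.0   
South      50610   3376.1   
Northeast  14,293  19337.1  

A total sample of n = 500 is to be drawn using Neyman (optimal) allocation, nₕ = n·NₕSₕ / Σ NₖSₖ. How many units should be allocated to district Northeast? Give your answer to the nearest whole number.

Σ NₕSₕ = 32765·4319.2 + 35617·11595.9 + 51118·8374.0 + 50610·3376.1 + 14293·19337.1 = 1429841481.6.
Share for Northeast: 276385170.3/1429841481.6 = 0.19330.
n_Northeast = 500 × 0.19330 = 96.649... → 97.

97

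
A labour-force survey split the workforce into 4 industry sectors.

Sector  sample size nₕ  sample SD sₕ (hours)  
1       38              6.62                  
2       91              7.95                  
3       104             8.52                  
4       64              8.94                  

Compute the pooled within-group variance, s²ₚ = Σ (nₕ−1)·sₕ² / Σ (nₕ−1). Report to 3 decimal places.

1: (38−1)·6.62² = 37·43.8244 = 1621.5028
2: (91−1)·7.95² = 90·63.2025 = 5688.225
3: (104−1)·8.52² = 103·72.5904 = 7476.8112
4: (64−1)·8.94² = 63·79.9236 = 5035.1868
Numerator = 19821.7258; denominator = Σ(nₕ−1) = 293.
s²ₚ = 19821.7258/293 = 67.65094... → 67.651.

67.651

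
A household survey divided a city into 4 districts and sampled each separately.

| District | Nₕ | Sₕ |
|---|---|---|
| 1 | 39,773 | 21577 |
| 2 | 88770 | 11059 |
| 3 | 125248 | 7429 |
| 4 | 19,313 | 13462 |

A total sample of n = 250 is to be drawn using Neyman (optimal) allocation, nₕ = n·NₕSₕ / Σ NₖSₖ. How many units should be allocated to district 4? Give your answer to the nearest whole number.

21

1: NₕSₕ = 39773·21577 = 858182021
2: NₕSₕ = 88770·11059 = 981707430
3: NₕSₕ = 125248·7429 = 930467392
4: NₕSₕ = 19313·13462 = 259991606
Σ NₕSₕ = 3030348449.
n_4 = 250·259991606/3030348449 = 21.449... → 21.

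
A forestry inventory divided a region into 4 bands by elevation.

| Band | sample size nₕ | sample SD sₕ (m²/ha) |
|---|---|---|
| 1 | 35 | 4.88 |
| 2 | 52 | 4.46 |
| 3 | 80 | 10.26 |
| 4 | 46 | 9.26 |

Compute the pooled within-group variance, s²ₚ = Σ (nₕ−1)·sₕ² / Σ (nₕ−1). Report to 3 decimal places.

1: (35−1)·4.88² = 34·23.8144 = 809.6896
2: (52−1)·4.46² = 51·19.8916 = 1014.4716
3: (80−1)·10.26² = 79·105.2676 = 8316.1404
4: (46−1)·9.26² = 45·85.7476 = 3858.642
Numerator = 13998.9436; denominator = Σ(nₕ−1) = 209.
s²ₚ = 13998.9436/209 = 66.98059... → 66.981.

66.981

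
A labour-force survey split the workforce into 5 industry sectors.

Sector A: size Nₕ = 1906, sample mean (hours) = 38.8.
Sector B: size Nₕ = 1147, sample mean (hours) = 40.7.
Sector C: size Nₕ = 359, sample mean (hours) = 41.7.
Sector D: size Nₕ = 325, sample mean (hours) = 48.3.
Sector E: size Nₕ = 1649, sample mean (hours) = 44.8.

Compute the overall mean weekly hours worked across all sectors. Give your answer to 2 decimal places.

41.81

x̄_st = (Σ Nₕx̄ₕ) / (Σ Nₕ) = (1906·38.8 + 1147·40.7 + 359·41.7 + 325·48.3 + 1649·44.8) / 5386
= 225178.7 / 5386 = 41.8082... → 41.81.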